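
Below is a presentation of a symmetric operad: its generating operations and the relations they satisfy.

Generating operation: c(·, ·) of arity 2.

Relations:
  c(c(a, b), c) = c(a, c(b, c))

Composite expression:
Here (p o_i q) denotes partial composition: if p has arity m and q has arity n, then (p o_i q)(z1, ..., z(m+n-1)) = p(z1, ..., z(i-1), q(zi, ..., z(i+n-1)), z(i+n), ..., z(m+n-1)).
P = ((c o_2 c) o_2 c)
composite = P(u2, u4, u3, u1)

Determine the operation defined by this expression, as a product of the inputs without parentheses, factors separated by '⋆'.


u2 ⋆ u4 ⋆ u3 ⋆ u1

All parenthesizations of c agree; list the u-inputs left to right.
c(u4, u3) reduces to u4 ⋆ u3
c(c(u4, u3), u1) reduces to u4 ⋆ u3 ⋆ u1
c(u2, c(c(u4, u3), u1)) reduces to u2 ⋆ u4 ⋆ u3 ⋆ u1


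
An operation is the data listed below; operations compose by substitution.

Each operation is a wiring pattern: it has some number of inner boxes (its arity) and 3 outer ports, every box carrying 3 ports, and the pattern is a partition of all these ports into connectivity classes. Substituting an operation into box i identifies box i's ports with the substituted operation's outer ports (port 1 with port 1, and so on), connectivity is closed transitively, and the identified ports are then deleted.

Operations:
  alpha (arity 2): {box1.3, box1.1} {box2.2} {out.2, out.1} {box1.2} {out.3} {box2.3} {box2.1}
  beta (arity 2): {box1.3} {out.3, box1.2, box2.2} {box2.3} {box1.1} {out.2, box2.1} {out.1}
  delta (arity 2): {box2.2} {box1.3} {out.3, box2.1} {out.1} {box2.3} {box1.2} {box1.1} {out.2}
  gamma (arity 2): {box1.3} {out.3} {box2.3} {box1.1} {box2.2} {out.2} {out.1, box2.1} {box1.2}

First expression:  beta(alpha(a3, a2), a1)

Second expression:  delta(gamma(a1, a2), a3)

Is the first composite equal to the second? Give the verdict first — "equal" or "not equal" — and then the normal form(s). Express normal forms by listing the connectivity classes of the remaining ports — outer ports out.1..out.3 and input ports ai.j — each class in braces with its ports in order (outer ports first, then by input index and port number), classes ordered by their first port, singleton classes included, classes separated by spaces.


not equal — first {out.1} {out.2, a1.1} {out.3, a1.2} {a1.3} {a2.1} {a2.2} {a2.3} {a3.1, a3.3} {a3.2}, second {out.1} {out.2} {out.3, a3.1} {a1.1} {a1.2} {a1.3} {a2.1} {a2.2} {a2.3} {a3.2} {a3.3}

In normal form, the first expression is {out.1} {out.2, a1.1} {out.3, a1.2} {a1.3} {a2.1} {a2.2} {a2.3} {a3.1, a3.3} {a3.2}
In normal form, the second expression is {out.1} {out.2} {out.3, a3.1} {a1.1} {a1.2} {a1.3} {a2.1} {a2.2} {a2.3} {a3.2} {a3.3}
They disagree, so not equal.


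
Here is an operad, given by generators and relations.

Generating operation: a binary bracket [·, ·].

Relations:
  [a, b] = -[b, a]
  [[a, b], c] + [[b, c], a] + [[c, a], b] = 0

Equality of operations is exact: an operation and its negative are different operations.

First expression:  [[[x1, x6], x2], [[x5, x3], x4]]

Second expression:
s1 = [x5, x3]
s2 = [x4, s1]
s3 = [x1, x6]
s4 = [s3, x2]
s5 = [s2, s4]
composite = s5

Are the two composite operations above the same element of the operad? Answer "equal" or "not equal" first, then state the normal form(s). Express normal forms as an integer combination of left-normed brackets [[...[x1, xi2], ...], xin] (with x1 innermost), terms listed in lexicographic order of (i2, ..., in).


The first expression reduces to -[[[[[x1, x6], x2], x3], x5], x4] + [[[[[x1, x6], x2], x4], x3], x5] - [[[[[x1, x6], x2], x4], x5], x3] + [[[[[x1, x6], x2], x5], x3], x4]
The second expression reduces to -[[[[[x1, x6], x2], x3], x5], x4] + [[[[[x1, x6], x2], x4], x3], x5] - [[[[[x1, x6], x2], x4], x5], x3] + [[[[[x1, x6], x2], x5], x3], x4]
One common form — equal.

equal; the common form is -[[[[[x1, x6], x2], x3], x5], x4] + [[[[[x1, x6], x2], x4], x3], x5] - [[[[[x1, x6], x2], x4], x5], x3] + [[[[[x1, x6], x2], x5], x3], x4]


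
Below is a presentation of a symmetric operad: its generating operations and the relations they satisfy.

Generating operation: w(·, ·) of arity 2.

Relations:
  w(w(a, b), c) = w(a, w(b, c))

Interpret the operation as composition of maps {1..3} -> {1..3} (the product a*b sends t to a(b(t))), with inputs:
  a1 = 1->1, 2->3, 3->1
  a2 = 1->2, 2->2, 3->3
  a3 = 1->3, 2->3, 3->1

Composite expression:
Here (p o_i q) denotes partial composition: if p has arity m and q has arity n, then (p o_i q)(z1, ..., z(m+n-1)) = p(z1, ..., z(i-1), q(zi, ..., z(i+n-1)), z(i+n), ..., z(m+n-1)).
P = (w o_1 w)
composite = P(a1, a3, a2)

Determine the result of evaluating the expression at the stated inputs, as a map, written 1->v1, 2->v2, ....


1->1, 2->1, 3->1


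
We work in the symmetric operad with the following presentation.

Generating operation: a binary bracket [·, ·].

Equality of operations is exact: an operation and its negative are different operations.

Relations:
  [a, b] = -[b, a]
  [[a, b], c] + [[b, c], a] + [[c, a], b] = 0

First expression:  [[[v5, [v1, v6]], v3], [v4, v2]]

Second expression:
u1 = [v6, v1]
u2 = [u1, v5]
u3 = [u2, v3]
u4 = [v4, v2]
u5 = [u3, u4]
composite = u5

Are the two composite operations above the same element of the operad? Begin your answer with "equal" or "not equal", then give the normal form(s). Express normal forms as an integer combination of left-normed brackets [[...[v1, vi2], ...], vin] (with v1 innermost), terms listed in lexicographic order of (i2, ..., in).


In normal form, the first expression is [[[[[v1, v6], v5], v3], v2], v4] - [[[[[v1, v6], v5], v3], v4], v2]
In normal form, the second expression is [[[[[v1, v6], v5], v3], v2], v4] - [[[[[v1, v6], v5], v3], v4], v2]
Both agree, so they are equal.

equal; both compose to [[[[[v1, v6], v5], v3], v2], v4] - [[[[[v1, v6], v5], v3], v4], v2]


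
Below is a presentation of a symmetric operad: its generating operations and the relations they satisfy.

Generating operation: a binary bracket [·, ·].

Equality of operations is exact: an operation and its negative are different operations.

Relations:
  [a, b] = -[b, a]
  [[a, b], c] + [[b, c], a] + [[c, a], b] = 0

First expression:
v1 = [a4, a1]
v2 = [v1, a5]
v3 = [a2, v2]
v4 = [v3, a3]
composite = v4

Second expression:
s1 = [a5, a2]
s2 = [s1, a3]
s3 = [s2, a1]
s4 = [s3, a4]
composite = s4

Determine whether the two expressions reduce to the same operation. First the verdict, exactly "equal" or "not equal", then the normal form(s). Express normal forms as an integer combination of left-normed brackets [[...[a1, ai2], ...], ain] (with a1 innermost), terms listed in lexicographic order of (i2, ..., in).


not equal: they reduce to [[[[a1, a4], a5], a2], a3] and [[[[a1, a2], a5], a3], a4] - [[[[a1, a3], a2], a5], a4] + [[[[a1, a3], a5], a2], a4] - [[[[a1, a5], a2], a3], a4]

The first composite normalizes to [[[[a1, a4], a5], a2], a3]
The second composite normalizes to [[[[a1, a2], a5], a3], a4] - [[[[a1, a3], a2], a5], a4] + [[[[a1, a3], a5], a2], a4] - [[[[a1, a5], a2], a3], a4]
The forms do not match — not equal.


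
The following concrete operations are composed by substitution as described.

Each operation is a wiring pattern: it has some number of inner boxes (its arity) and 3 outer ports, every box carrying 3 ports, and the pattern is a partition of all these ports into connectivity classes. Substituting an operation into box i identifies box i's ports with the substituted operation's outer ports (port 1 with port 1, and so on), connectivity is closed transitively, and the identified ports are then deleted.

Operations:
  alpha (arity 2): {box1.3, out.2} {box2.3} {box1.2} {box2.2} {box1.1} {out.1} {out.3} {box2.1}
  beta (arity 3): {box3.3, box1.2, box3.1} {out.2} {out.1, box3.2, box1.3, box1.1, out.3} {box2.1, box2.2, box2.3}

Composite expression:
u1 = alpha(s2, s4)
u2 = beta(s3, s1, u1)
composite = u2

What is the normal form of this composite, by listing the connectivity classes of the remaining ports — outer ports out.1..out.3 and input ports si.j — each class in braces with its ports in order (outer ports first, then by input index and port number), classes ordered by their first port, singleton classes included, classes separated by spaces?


Treat the ports identified at beta as solder joints: merge, then drop.
alpha over (s2, s4) gives {out.1} {out.2, s2.3} {out.3} {s2.1} {s2.2} {s4.1} {s4.2} {s4.3}, out.j being that stage's outer ports
beta over (s3, s1, s2, s4) gives {out.1, out.3, s2.3, s3.1, s3.3} {out.2} {s1.1, s1.2, s1.3} {s2.1} {s2.2} {s3.2} {s4.1} {s4.2} {s4.3}, out.j being that stage's outer ports

{out.1, out.3, s2.3, s3.1, s3.3} {out.2} {s1.1, s1.2, s1.3} {s2.1} {s2.2} {s3.2} {s4.1} {s4.2} {s4.3}


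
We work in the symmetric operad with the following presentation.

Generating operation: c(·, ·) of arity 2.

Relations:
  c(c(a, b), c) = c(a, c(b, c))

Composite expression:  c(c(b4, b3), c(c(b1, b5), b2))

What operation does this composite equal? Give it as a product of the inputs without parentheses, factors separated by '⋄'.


b4 ⋄ b3 ⋄ b1 ⋄ b5 ⋄ b2

The c-tree's shape is irrelevant; the b-reading-order decides.
c(b4, b3) reduces to b4 ⋄ b3
c(b1, b5) reduces to b1 ⋄ b5
c(c(b1, b5), b2) reduces to b1 ⋄ b5 ⋄ b2
c(c(b4, b3), c(c(b1, b5), b2)) reduces to b4 ⋄ b3 ⋄ b1 ⋄ b5 ⋄ b2


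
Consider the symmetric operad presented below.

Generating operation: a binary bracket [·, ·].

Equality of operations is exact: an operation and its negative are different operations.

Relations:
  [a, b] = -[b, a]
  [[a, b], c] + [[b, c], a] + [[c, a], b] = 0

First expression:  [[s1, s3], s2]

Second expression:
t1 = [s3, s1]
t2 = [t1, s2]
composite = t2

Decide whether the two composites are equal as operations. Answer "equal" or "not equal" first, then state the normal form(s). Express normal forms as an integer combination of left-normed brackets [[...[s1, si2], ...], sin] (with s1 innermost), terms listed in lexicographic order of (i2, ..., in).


not equal: they reduce to [[s1, s3], s2] and -[[s1, s3], s2]

The first expression, normalized: [[s1, s3], s2]
The second expression, normalized: -[[s1, s3], s2]
The normal forms differ: not equal.


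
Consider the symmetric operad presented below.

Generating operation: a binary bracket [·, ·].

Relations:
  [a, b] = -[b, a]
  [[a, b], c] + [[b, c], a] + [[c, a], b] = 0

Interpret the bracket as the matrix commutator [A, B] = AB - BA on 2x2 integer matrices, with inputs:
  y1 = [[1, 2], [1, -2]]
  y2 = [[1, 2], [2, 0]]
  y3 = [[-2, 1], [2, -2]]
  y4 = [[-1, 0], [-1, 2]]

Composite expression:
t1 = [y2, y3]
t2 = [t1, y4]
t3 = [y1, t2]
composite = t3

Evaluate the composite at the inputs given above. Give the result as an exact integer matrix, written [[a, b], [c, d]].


[[17, 13], [-32, -17]]


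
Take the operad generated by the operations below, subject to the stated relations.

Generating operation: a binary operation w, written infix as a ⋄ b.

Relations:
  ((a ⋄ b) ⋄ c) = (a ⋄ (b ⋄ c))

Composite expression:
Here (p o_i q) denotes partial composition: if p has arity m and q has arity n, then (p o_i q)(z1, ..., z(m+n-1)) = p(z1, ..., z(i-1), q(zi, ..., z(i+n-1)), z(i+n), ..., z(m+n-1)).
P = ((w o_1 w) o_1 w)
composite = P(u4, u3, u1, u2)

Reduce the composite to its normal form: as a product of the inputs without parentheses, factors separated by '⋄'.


u4 ⋄ u3 ⋄ u1 ⋄ u2

Key point: w is associative — brackets drop, the u-order remains.
(u4 ⋄ u3) spells out as u4 ⋄ u3
((u4 ⋄ u3) ⋄ u1) spells out as u4 ⋄ u3 ⋄ u1
(((u4 ⋄ u3) ⋄ u1) ⋄ u2) spells out as u4 ⋄ u3 ⋄ u1 ⋄ u2


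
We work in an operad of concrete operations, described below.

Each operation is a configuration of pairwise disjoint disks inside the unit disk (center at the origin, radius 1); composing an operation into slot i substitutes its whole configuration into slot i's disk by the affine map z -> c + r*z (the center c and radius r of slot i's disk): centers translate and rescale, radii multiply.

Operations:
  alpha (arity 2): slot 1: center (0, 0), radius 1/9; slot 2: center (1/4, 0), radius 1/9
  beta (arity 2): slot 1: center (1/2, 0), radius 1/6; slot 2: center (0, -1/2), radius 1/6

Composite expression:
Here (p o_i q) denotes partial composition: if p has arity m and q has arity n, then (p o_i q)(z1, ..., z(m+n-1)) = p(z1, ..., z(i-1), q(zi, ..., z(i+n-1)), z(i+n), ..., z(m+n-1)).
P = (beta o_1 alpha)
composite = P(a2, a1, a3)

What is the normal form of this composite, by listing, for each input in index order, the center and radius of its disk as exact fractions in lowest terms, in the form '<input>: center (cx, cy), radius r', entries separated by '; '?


Below beta, radii multiply path by path; the a-disk centers shift.
input a2: composing its 2 substitution steps yields center (1/2, 0), radius 1/54
input a1: composing its 2 substitution steps yields center (13/24, 0), radius 1/54
input a3: composing its 1 substitution step yields center (0, -1/2), radius 1/6

a1: center (13/24, 0), radius 1/54; a2: center (1/2, 0), radius 1/54; a3: center (0, -1/2), radius 1/6


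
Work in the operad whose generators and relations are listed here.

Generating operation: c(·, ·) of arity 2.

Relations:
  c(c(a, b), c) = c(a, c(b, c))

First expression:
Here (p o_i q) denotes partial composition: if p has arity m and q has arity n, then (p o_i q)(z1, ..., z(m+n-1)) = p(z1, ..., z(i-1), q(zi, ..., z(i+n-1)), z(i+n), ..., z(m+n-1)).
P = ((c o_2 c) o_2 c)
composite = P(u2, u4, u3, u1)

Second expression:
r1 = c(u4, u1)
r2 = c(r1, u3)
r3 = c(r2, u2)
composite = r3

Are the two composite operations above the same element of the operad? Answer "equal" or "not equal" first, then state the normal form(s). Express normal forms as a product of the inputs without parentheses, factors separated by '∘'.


not equal: they reduce to u2 ∘ u4 ∘ u3 ∘ u1 and u4 ∘ u1 ∘ u3 ∘ u2

The first expression reduces to u2 ∘ u4 ∘ u3 ∘ u1
The second expression reduces to u4 ∘ u1 ∘ u3 ∘ u2
The normal forms differ: not equal.


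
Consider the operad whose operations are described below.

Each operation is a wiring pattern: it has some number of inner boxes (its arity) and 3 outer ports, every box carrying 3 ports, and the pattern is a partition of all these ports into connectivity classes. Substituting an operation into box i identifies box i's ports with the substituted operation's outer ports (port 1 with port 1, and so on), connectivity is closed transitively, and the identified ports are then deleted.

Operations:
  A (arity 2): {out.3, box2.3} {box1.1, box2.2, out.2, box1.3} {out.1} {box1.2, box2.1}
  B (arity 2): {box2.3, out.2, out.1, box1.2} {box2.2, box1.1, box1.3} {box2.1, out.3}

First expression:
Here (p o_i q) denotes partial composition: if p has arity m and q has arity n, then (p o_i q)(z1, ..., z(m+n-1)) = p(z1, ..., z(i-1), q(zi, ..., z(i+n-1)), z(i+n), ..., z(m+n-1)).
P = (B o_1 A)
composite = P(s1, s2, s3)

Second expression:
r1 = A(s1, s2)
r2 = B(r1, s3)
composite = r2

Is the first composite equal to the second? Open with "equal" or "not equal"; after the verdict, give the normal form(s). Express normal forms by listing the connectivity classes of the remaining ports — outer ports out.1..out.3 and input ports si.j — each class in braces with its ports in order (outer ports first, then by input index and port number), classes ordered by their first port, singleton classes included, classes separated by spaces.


equal; the common form is {out.1, out.2, s1.1, s1.3, s2.2, s3.3} {out.3, s3.1} {s1.2, s2.1} {s2.3, s3.2}

The first expression, normalized: {out.1, out.2, s1.1, s1.3, s2.2, s3.3} {out.3, s3.1} {s1.2, s2.1} {s2.3, s3.2}
The second expression, normalized: {out.1, out.2, s1.1, s1.3, s2.2, s3.3} {out.3, s3.1} {s1.2, s2.1} {s2.3, s3.2}
The forms coincide; equal.


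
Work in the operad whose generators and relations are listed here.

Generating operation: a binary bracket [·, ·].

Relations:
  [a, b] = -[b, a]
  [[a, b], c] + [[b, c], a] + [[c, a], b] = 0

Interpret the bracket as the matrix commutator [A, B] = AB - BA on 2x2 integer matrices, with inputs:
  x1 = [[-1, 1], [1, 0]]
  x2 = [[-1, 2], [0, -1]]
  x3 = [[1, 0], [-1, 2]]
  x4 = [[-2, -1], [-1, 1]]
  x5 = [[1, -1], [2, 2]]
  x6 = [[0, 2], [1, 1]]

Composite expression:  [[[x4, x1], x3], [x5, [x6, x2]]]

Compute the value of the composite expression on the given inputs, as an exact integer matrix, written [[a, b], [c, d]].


[[24, 16], [32, -24]]

[x4, x1] = [[0, -4], [4, 0]]
[[x4, x1], x3] = [[4, -4], [-4, -4]]
[x6, x2] = [[-2, -2], [0, 2]]
[x5, [x6, x2]] = [[4, -2], [-8, -4]]
[[[x4, x1], x3], [x5, [x6, x2]]] = [[24, 16], [32, -24]]


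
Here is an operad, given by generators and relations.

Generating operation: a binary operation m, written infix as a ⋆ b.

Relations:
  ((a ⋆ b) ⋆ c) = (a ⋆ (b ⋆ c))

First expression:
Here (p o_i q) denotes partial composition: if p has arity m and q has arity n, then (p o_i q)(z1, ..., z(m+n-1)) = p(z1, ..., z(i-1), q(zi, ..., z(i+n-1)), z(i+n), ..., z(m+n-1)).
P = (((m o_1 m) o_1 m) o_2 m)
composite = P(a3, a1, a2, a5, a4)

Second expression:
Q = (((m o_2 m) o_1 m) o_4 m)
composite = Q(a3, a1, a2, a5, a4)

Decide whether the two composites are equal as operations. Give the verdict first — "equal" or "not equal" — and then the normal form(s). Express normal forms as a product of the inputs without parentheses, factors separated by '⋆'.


In normal form, the first expression is a3 ⋆ a1 ⋆ a2 ⋆ a5 ⋆ a4
In normal form, the second expression is a3 ⋆ a1 ⋆ a2 ⋆ a5 ⋆ a4
Identical normal forms: equal.

equal; the common form is a3 ⋆ a1 ⋆ a2 ⋆ a5 ⋆ a4


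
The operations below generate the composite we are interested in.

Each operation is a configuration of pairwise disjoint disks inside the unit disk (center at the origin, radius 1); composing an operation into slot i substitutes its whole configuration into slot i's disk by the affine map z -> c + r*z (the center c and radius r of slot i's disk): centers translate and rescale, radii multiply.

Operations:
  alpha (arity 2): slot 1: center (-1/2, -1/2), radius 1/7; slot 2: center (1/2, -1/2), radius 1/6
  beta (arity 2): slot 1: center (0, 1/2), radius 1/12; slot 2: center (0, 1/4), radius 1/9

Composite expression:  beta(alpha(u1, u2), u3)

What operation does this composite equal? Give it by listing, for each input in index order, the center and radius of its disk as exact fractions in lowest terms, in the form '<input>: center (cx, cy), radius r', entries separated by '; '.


u1: center (-1/24, 11/24), radius 1/84; u2: center (1/24, 11/24), radius 1/72; u3: center (0, 1/4), radius 1/9


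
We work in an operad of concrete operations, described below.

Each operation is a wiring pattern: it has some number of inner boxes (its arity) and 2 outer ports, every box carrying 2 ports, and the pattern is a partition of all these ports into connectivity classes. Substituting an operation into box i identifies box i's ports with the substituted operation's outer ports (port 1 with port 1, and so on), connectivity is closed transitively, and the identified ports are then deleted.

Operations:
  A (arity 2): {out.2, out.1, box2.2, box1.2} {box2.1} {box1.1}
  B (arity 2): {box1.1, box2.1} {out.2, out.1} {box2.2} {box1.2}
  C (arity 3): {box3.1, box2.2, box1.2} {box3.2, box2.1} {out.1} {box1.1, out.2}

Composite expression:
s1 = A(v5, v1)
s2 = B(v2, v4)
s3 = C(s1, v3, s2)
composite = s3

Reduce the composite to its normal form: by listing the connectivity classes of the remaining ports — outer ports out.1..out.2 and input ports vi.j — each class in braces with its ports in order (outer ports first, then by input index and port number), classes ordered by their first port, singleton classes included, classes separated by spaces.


{out.1} {out.2, v1.2, v3.1, v3.2, v5.2} {v1.1} {v2.1, v4.1} {v2.2} {v4.2} {v5.1}

Two ports join when wires chain via C-identified ports.
A over (v5, v1) gives {out.1, out.2, v1.2, v5.2} {v1.1} {v5.1}, out.j being that stage's outer ports
B over (v2, v4) gives {out.1, out.2} {v2.1, v4.1} {v2.2} {v4.2}, out.j being that stage's outer ports
C over (v5, v1, v3, v2, v4) gives {out.1} {out.2, v1.2, v3.1, v3.2, v5.2} {v1.1} {v2.1, v4.1} {v2.2} {v4.2} {v5.1}, out.j being that stage's outer ports


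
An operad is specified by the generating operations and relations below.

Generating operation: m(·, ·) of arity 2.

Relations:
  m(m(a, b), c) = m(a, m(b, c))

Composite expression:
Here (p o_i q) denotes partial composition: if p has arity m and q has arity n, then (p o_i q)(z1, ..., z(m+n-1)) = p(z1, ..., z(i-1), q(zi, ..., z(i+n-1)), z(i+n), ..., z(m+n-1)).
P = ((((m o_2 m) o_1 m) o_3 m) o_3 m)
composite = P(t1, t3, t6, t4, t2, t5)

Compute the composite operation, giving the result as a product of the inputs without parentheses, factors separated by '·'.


t1 · t3 · t6 · t4 · t2 · t5

Key point: m is associative — brackets drop, the t-order remains.
m(t1, t3) spells out as t1 · t3
m(t6, t4) spells out as t6 · t4
m(m(t6, t4), t2) spells out as t6 · t4 · t2
m(m(m(t6, t4), t2), t5) spells out as t6 · t4 · t2 · t5
m(m(t1, t3), m(m(m(t6, t4), t2), t5)) spells out as t1 · t3 · t6 · t4 · t2 · t5


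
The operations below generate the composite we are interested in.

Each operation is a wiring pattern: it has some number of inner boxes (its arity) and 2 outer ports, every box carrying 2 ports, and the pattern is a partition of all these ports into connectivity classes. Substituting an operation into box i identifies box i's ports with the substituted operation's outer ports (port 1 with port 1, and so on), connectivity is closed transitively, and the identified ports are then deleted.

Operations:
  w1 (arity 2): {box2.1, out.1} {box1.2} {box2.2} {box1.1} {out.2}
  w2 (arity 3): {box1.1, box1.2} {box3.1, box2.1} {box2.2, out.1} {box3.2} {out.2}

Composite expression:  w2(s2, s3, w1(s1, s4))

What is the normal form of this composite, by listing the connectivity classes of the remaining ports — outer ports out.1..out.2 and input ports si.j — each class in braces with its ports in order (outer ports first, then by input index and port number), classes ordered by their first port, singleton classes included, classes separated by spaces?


{out.1, s3.2} {out.2} {s1.1} {s1.2} {s2.1, s2.2} {s3.1, s4.1} {s4.2}

Substituting into w2 glues patterns; closure does the rest.
stage w1: inputs (s1, s4), connectivity {out.1, s4.1} {out.2} {s1.1} {s1.2} {s4.2}, out.j its boundary
stage w2: inputs (s2, s3, s1, s4), connectivity {out.1, s3.2} {out.2} {s1.1} {s1.2} {s2.1, s2.2} {s3.1, s4.1} {s4.2}, out.j its boundary


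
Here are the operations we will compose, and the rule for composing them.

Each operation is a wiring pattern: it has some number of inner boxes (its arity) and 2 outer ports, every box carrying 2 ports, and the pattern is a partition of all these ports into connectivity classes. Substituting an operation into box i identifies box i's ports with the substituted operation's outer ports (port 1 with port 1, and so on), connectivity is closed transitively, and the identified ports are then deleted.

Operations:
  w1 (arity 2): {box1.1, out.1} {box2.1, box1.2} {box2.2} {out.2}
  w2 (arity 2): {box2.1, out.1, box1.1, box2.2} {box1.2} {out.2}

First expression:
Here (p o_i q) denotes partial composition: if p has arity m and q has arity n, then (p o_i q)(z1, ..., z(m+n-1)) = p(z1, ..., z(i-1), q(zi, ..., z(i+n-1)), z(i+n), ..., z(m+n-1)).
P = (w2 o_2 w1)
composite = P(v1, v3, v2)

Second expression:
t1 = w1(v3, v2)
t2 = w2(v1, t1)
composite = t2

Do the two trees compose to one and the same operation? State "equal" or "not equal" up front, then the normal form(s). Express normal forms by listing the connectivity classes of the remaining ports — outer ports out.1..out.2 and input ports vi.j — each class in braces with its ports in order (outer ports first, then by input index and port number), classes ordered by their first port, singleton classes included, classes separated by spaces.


equal — both sides give {out.1, v1.1, v3.1} {out.2} {v1.2} {v2.1, v3.2} {v2.2}

Normal form of the first expression: {out.1, v1.1, v3.1} {out.2} {v1.2} {v2.1, v3.2} {v2.2}
Normal form of the second expression: {out.1, v1.1, v3.1} {out.2} {v1.2} {v2.1, v3.2} {v2.2}
The forms coincide; equal.


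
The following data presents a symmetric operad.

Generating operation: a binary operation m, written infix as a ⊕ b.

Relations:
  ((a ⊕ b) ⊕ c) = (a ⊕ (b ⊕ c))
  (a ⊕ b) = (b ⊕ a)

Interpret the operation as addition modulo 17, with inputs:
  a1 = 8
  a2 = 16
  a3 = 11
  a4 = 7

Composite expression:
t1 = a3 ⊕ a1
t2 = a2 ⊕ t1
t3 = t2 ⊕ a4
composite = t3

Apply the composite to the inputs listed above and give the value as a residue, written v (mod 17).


8 (mod 17)

(a3 ⊕ a1) = 2
(a2 ⊕ (a3 ⊕ a1)) = 1
((a2 ⊕ (a3 ⊕ a1)) ⊕ a4) = 8


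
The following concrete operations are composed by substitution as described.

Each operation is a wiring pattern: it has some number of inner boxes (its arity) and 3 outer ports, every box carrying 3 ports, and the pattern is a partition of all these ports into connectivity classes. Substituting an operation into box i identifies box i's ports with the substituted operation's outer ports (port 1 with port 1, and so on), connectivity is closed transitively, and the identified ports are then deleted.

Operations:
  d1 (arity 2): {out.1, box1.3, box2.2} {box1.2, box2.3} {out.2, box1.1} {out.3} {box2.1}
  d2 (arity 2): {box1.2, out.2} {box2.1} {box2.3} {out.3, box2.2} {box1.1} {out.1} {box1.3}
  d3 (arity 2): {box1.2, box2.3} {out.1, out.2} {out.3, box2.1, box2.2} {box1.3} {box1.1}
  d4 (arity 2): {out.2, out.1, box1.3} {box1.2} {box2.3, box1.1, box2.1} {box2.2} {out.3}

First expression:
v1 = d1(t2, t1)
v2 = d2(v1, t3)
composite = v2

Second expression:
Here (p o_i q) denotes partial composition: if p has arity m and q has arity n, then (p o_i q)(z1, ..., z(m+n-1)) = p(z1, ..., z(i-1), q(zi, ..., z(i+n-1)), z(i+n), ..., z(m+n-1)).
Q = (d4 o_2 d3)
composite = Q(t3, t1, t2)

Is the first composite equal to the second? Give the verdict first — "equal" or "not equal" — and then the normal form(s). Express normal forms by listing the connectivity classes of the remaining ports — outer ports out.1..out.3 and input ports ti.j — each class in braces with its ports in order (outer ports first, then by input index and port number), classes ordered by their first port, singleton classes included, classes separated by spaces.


not equal: they reduce to {out.1} {out.2, t2.1} {out.3, t3.2} {t1.1} {t1.2, t2.3} {t1.3, t2.2} {t3.1} {t3.3} and {out.1, out.2, t3.3} {out.3} {t1.1} {t1.2, t2.3} {t1.3} {t2.1, t2.2, t3.1} {t3.2}

The first composite normalizes to {out.1} {out.2, t2.1} {out.3, t3.2} {t1.1} {t1.2, t2.3} {t1.3, t2.2} {t3.1} {t3.3}
The second composite normalizes to {out.1, out.2, t3.3} {out.3} {t1.1} {t1.2, t2.3} {t1.3} {t2.1, t2.2, t3.1} {t3.2}
The forms do not match — not equal.


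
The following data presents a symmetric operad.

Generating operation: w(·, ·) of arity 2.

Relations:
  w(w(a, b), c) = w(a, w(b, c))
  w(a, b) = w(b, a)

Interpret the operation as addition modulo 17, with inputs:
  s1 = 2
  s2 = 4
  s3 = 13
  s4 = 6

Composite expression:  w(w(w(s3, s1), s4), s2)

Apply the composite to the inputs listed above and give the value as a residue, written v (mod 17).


8 (mod 17)

w(s3, s1) = 15
w(w(s3, s1), s4) = 4
w(w(w(s3, s1), s4), s2) = 8


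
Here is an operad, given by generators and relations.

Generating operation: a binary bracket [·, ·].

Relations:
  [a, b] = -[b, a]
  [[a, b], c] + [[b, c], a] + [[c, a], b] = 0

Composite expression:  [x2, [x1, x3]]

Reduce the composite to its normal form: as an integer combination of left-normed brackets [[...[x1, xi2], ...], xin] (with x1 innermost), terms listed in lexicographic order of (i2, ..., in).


-[[x1, x3], x2]


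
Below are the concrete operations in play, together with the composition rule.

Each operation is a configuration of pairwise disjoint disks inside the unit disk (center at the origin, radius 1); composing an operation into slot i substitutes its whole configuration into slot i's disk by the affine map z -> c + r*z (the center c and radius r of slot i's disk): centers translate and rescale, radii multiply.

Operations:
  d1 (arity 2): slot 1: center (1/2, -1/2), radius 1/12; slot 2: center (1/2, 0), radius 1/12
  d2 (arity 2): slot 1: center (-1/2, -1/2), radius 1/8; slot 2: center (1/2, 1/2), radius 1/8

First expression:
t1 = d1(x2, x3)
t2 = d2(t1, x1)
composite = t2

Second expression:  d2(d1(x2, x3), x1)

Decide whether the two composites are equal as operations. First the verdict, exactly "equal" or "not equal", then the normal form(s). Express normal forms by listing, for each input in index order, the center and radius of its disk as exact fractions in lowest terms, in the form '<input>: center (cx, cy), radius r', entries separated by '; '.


equal; both compose to x1: center (1/2, 1/2), radius 1/8; x2: center (-7/16, -9/16), radius 1/96; x3: center (-7/16, -1/2), radius 1/96

The first expression, normalized: x1: center (1/2, 1/2), radius 1/8; x2: center (-7/16, -9/16), radius 1/96; x3: center (-7/16, -1/2), radius 1/96
The second expression, normalized: x1: center (1/2, 1/2), radius 1/8; x2: center (-7/16, -9/16), radius 1/96; x3: center (-7/16, -1/2), radius 1/96
The forms coincide; equal.


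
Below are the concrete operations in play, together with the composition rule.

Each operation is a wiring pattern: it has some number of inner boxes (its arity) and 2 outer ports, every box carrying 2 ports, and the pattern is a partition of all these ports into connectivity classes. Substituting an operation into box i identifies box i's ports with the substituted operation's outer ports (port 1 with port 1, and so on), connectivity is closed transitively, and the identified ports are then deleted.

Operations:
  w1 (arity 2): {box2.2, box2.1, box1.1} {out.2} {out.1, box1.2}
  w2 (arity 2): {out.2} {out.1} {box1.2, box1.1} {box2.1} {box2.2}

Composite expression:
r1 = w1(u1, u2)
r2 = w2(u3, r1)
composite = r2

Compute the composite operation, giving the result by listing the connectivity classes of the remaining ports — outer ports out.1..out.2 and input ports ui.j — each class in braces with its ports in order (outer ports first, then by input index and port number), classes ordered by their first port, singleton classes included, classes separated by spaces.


Two ports join when wires chain via w2-identified ports.
stage w1: inputs (u1, u2), connectivity {out.1, u1.2} {out.2} {u1.1, u2.1, u2.2}, out.j its boundary
stage w2: inputs (u3, u1, u2), connectivity {out.1} {out.2} {u1.1, u2.1, u2.2} {u1.2} {u3.1, u3.2}, out.j its boundary

{out.1} {out.2} {u1.1, u2.1, u2.2} {u1.2} {u3.1, u3.2}


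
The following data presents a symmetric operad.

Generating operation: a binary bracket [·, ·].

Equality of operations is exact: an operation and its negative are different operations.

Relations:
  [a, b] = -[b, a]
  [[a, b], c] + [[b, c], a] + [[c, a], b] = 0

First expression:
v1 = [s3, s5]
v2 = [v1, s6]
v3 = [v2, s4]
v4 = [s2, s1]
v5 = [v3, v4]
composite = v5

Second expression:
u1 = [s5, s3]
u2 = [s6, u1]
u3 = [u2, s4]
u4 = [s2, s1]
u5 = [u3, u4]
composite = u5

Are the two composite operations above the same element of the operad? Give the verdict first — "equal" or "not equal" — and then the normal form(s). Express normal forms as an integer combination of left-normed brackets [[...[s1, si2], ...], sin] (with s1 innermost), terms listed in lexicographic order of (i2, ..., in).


In normal form, the first expression is [[[[[s1, s2], s3], s5], s6], s4] - [[[[[s1, s2], s4], s3], s5], s6] + [[[[[s1, s2], s4], s5], s3], s6] + [[[[[s1, s2], s4], s6], s3], s5] - [[[[[s1, s2], s4], s6], s5], s3] - [[[[[s1, s2], s5], s3], s6], s4] - [[[[[s1, s2], s6], s3], s5], s4] + [[[[[s1, s2], s6], s5], s3], s4]
In normal form, the second expression is [[[[[s1, s2], s3], s5], s6], s4] - [[[[[s1, s2], s4], s3], s5], s6] + [[[[[s1, s2], s4], s5], s3], s6] + [[[[[s1, s2], s4], s6], s3], s5] - [[[[[s1, s2], s4], s6], s5], s3] - [[[[[s1, s2], s5], s3], s6], s4] - [[[[[s1, s2], s6], s3], s5], s4] + [[[[[s1, s2], s6], s5], s3], s4]
The forms coincide; equal.

equal: each reduces to [[[[[s1, s2], s3], s5], s6], s4] - [[[[[s1, s2], s4], s3], s5], s6] + [[[[[s1, s2], s4], s5], s3], s6] + [[[[[s1, s2], s4], s6], s3], s5] - [[[[[s1, s2], s4], s6], s5], s3] - [[[[[s1, s2], s5], s3], s6], s4] - [[[[[s1, s2], s6], s3], s5], s4] + [[[[[s1, s2], s6], s5], s3], s4]


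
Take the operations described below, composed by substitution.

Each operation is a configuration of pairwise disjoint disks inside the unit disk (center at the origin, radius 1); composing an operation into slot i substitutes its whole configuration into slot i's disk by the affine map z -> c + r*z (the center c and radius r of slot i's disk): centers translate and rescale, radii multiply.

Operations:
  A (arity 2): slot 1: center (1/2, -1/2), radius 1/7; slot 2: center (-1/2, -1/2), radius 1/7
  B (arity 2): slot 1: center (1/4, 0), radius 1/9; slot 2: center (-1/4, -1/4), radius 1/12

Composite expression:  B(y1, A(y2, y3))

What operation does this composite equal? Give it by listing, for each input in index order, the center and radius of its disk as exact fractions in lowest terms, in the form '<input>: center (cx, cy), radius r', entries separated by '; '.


Nesting under B composes maps z -> c + r*z down each y-path.
tracing y1 down its 1-map path: center (1/4, 0), radius 1/9
tracing y2 down its 2-map path: center (-5/24, -7/24), radius 1/84
tracing y3 down its 2-map path: center (-7/24, -7/24), radius 1/84

y1: center (1/4, 0), radius 1/9; y2: center (-5/24, -7/24), radius 1/84; y3: center (-7/24, -7/24), radius 1/84


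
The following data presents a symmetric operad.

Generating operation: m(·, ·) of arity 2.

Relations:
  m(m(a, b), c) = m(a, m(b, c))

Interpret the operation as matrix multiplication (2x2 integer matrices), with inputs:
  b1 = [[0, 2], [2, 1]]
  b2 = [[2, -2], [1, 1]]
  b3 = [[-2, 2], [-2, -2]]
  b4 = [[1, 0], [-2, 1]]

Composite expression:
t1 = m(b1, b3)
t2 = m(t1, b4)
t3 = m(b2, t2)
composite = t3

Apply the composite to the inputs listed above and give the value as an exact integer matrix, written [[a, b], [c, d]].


[[28, -12], [-6, -2]]

m(b1, b3) = [[-4, -4], [-6, 2]]
m(m(b1, b3), b4) = [[4, -4], [-10, 2]]
m(b2, m(m(b1, b3), b4)) = [[28, -12], [-6, -2]]


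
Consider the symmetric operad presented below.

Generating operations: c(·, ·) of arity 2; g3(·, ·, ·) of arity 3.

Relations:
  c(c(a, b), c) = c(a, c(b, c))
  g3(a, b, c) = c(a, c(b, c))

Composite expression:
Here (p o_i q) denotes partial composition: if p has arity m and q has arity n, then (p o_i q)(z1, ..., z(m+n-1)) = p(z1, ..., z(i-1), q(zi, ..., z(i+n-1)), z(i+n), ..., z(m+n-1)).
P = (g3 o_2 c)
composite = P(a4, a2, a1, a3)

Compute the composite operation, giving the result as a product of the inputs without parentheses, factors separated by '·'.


All parenthesizations of g3 agree; list the a-inputs left to right.
c(a2, a1) collapses to a2 · a1
g3(a4, c(a2, a1), a3) collapses to a4 · a2 · a1 · a3

a4 · a2 · a1 · a3


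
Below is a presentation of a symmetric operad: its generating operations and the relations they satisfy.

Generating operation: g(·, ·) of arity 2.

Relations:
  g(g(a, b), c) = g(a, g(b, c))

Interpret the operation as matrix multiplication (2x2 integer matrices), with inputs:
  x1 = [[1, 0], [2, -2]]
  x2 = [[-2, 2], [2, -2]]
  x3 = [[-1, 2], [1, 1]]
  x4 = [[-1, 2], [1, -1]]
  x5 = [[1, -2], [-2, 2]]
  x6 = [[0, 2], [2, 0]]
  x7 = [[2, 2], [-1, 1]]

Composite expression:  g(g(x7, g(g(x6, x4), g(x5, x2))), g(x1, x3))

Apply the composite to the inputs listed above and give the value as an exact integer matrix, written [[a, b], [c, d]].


[[96, 0], [216, 0]]

g(x6, x4) = [[2, -2], [-2, 4]]
g(x5, x2) = [[-6, 6], [8, -8]]
g(g(x6, x4), g(x5, x2)) = [[-28, 28], [44, -44]]
g(x7, g(g(x6, x4), g(x5, x2))) = [[32, -32], [72, -72]]
g(x1, x3) = [[-1, 2], [-4, 2]]
g(g(x7, g(g(x6, x4), g(x5, x2))), g(x1, x3)) = [[96, 0], [216, 0]]


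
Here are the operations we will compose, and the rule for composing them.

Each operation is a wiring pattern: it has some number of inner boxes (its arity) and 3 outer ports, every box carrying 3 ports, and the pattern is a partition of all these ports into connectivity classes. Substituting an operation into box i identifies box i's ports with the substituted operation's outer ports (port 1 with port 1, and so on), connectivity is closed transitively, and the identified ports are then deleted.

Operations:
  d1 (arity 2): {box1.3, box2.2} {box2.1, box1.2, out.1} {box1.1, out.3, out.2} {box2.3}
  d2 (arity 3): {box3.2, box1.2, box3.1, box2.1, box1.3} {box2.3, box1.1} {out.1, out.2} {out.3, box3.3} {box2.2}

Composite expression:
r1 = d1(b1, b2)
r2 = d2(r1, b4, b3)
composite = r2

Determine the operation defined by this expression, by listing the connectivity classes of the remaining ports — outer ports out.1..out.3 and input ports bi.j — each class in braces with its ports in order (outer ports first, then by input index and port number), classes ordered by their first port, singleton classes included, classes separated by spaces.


Treat the ports identified at d2 as solder joints: merge, then drop.
after d1, the pattern on (b1, b2) reads {out.1, b1.2, b2.1} {out.2, out.3, b1.1} {b1.3, b2.2} {b2.3} (out.j = its outer ports)
after d2, the pattern on (b1, b2, b4, b3) reads {out.1, out.2} {out.3, b3.3} {b1.1, b3.1, b3.2, b4.1} {b1.2, b2.1, b4.3} {b1.3, b2.2} {b2.3} {b4.2} (out.j = its outer ports)

{out.1, out.2} {out.3, b3.3} {b1.1, b3.1, b3.2, b4.1} {b1.2, b2.1, b4.3} {b1.3, b2.2} {b2.3} {b4.2}


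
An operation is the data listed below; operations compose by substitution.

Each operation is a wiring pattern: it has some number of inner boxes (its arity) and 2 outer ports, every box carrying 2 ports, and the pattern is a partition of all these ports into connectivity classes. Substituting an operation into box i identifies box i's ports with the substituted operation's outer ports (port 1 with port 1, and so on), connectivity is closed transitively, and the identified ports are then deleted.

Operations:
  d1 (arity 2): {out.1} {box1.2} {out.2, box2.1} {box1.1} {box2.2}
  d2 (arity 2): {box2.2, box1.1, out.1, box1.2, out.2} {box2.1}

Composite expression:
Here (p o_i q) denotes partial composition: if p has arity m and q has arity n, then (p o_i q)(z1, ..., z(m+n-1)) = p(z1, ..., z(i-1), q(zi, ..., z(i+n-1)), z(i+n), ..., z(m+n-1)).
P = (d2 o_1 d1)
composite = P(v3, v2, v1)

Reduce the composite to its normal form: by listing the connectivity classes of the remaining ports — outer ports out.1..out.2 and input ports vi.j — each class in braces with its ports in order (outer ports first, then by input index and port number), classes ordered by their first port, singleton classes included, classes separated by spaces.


Substituting into d2 glues patterns; closure does the rest.
d1 over (v3, v2) gives {out.1} {out.2, v2.1} {v2.2} {v3.1} {v3.2}, out.j being that stage's outer ports
d2 over (v3, v2, v1) gives {out.1, out.2, v1.2, v2.1} {v1.1} {v2.2} {v3.1} {v3.2}, out.j being that stage's outer ports

{out.1, out.2, v1.2, v2.1} {v1.1} {v2.2} {v3.1} {v3.2}


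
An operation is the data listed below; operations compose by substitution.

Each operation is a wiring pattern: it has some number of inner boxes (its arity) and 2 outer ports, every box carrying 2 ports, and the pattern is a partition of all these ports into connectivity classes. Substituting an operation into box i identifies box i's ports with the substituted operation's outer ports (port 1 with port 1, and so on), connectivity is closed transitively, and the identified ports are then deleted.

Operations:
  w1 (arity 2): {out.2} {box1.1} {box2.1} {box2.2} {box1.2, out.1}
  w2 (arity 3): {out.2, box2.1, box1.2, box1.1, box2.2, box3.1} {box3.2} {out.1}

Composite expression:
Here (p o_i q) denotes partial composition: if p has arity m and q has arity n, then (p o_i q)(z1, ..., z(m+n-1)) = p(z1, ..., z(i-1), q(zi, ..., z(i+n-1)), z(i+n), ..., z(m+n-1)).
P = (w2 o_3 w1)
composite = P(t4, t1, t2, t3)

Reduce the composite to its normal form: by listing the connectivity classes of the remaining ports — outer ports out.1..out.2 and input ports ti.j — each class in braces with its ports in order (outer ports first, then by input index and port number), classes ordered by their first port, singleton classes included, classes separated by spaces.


Reachability decides: close wires over w2-identified ports.
w1 over (t2, t3) gives {out.1, t2.2} {out.2} {t2.1} {t3.1} {t3.2}, out.j being that stage's outer ports
w2 over (t4, t1, t2, t3) gives {out.1} {out.2, t1.1, t1.2, t2.2, t4.1, t4.2} {t2.1} {t3.1} {t3.2}, out.j being that stage's outer ports

{out.1} {out.2, t1.1, t1.2, t2.2, t4.1, t4.2} {t2.1} {t3.1} {t3.2}
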